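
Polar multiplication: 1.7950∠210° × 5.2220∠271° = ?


r = 1.7950 * 5.2220 = 9.3735
theta = 210° + 271° = 481° = 121° (mod 360)

9.3735 cis(121°)


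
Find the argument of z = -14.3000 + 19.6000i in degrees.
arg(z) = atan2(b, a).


Re = -14.3, Im = 19.6
arg = atan2(19.6, -14.3) = 126.1142 degrees

arg(z) = 126.1142 degrees


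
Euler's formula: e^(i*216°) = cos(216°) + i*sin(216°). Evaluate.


cos(216°) = -0.8090
sin(216°) = -0.5878

e^(i*216°) = -0.8090 - 0.5878i


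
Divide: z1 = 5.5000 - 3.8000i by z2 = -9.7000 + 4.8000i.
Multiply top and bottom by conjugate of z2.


Conjugate of z2 = -9.7000 - 4.8000i
Numerator: (5.5000 - 3.8000i)(-9.7000 - 4.8000i) = -71.5900 + 10.4600i
Denominator: (-9.7)^2 + 4.8^2 = 117.13
Result = (-71.5900 + 10.4600i)/117.13

-0.6112 + 0.0893i


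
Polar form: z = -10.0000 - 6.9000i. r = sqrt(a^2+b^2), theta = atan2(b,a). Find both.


r = sqrt(100+47.61) = sqrt(147.61) = 12.1495
theta = atan2(-6.9, -10) = -145.3943 degrees

r = 12.1495, theta = -145.3943 degrees


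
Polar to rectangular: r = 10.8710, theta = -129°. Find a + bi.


a = 10.8710*cos(-129°) = 10.8710*(-0.62932) = -6.8413
b = 10.8710*sin(-129°) = 10.8710*(-0.77715) = -8.4484

-6.8413 - 8.4484i


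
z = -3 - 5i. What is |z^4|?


|z| = sqrt(9+25) = sqrt(34) = 5.8310
|z^4| = |z|^4 = (sqrt(34))^4 = 34^2 = 1156

|z^4| = 1156


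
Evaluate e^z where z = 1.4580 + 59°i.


e^1.4580 = 4.2974
cos(59°) = 0.51504
sin(59°) = 0.85717
Real = 4.2974*0.51504 = 2.2133
Imag = 4.2974*0.85717 = 3.6836

2.2133 + 3.6836i


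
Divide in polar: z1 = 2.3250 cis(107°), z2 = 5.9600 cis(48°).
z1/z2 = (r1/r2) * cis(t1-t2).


r = 2.3250 / 5.9600 = 0.3901
theta = 107° - 48° = 59° = 59° (mod 360)

0.3901 cis(59°)


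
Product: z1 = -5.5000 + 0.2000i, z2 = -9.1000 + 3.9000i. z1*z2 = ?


Real = -5.5*(-9.1) - 0.2*3.9 = 50.05 - 0.78 = 49.27
Imag = -5.5*3.9 - (9.1)*0.2 = -21.45 - (1.82) = -23.27

49.2700 - 23.2700i


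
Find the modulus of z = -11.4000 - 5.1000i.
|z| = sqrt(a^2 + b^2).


|z| = sqrt((-11.4)^2 + (-5.1)^2) = sqrt(129.96 + 26.01) = sqrt(155.97) = 12.4888

|z| = 12.4888


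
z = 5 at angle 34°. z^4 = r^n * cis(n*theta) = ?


r^4 = 5^4 = 625
n*theta = 4*34° = 136° = 136° (mod 360)
a = 625*cos(136°) = -449.5874
b = 625*sin(136°) = 434.1615

625 cis(136°) = -449.5874 + 434.1615i


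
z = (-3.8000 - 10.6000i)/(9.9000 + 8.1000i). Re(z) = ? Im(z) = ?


Multiply by conjugate: (-3.8000 - 10.6000i)(9.9000 - 8.1000i) / (9.9^2 + 8.1^2)
Numerator real = -3.8*9.9 - (10.6)*8.1 = -123.48
Numerator imag = -10.6*9.9 - (-3.8)*8.1 = -74.16
Denominator = 163.62
Re(z) = -123.48/163.62 = -0.7547
Im(z) = -74.16/163.62 = -0.4532

Re(z) = -0.7547, Im(z) = -0.4532


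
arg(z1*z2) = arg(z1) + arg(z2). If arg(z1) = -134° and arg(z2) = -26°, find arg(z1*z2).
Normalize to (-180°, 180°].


arg(z1*z2) = -134° - 26° = -160°
Normalized to (-180°, 180°]: -160°

-160°


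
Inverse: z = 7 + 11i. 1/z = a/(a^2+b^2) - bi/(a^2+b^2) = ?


|z|^2 = 49+121 = 170
1/z = (7 - 11i)/170

1/z = 0.0412 - 0.0647i


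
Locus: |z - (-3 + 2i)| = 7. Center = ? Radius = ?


|z - z0| = r is a circle with center z0 and radius r.
Center = (-3, 2), radius = 7

Circle with center (-3, 2) and radius 7


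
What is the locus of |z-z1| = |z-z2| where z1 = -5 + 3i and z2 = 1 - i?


Equal distances means the locus is the perpendicular bisector of z1 and z2.
Midpoint = ((-5+1)/2, (3+(-1))/2) = (-2.0000, 1.0000)

Perpendicular bisector through (-2.0000, 1.0000)


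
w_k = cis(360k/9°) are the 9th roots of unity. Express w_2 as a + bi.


Angle = 360*2/9 = 80°
a = cos(80°) = 0.1736
b = sin(80°) = 0.9848

0.1736 + 0.9848i


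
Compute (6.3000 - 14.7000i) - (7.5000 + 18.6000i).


Real: 6.3 - 7.5 = -1.2
Imag: -14.7 - 18.6 = -33.3

-1.2000 - 33.3000i


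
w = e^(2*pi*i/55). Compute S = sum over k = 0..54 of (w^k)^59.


The roots are w_k = w^k with w = e^(2*pi*i/55), and (w^k)^59 = (w^59)^k.
So S = 1 + u + u^2 + ... + u^(54) with u = w^59.
59 = 1*55 + 4, so 59 is not a multiple of 55: u = (w^55)^1 * w^4 = w^4 ≠ 1 (w is a primitive 55th root), while u^55 = (w^55)^59 = 1.
Geometric series: S = (1 - u^55)/(1 - u) = (1 - 1)/(1 - u) = 0

S = 0


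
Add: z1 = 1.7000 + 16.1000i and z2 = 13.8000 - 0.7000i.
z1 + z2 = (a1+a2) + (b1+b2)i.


Real: 1.7 + 13.8 = 15.5
Imag: 16.1 - 0.7 = 15.4

15.5000 + 15.4000i


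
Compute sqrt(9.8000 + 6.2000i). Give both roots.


|z| = sqrt(96.04+38.44) = 11.5966
sqrt((|z|+a)/2) = sqrt((11.5966+9.8)/2) = sqrt(10.6983) = 3.2708
sqrt((|z|-a)/2) = sqrt((11.5966-9.8)/2) = sqrt(0.8983) = 0.9478

±(3.2708 + 0.9478i) i.e. 3.2708 + 0.9478i and -3.2708 - 0.9478i


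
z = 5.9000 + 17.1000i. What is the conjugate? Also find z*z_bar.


z_bar = 5.9000 - 17.1000i
z*z_bar = 5.9^2 + 17.1^2 = 34.81 + 292.41 = 327.22

z_bar = 5.9000 - 17.1000i, z*z_bar = 327.22


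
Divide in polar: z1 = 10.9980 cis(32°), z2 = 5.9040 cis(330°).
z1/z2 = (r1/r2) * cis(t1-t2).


r = 10.9980 / 5.9040 = 1.8628
theta = 32° - 330° = -298° = 62° (mod 360)

1.8628 cis(62°)


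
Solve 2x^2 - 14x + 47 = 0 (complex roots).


disc = (-14)^2 - 4*2*47 = 196 - 376 = -180
sqrt(|disc|) = sqrt(180) = 13.4164
Real part = 14/(2*2) = 3.5000
Imag part = 13.4164/(2*2) = 3.3541

3.5000 ± 3.3541i


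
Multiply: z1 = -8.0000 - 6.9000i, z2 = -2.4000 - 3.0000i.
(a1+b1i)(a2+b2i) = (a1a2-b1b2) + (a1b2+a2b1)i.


Real = -8*(-2.4) - (-6.9)*(-3) = 19.2 - 20.7 = -1.5
Imag = -8*(-3) - (2.4)*(-6.9) = 24 + 16.56 = 40.56

-1.5000 + 40.5600i


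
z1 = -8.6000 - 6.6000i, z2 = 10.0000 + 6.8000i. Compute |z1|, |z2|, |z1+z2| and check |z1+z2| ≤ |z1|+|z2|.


|z1| = sqrt((-8.6)^2 + (-6.6)^2) = sqrt(117.52) = 10.8407
|z2| = sqrt(10^2 + 6.8^2) = sqrt(146.24) = 12.0930
z1+z2 = 1.4000 + 0.2000i
|z1+z2| = sqrt(2) = 1.4142
|z1|+|z2| = 10.8407 + 12.0930 = 22.9337

|z1+z2| = 1.4142 ≤ |z1|+|z2| = 22.9337 (verified)


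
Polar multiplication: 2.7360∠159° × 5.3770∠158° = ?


r = 2.7360 * 5.3770 = 14.7115
theta = 159° + 158° = 317° = 317° (mod 360)

14.7115 cis(317°)


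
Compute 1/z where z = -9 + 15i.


|z|^2 = 81+225 = 306
1/z = (-9 - 15i)/306

1/z = -0.0294 - 0.0490i


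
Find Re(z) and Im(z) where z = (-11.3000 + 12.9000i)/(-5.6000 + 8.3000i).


Multiply by conjugate: (-11.3000 + 12.9000i)(-5.6000 - 8.3000i) / ((-5.6)^2 + 8.3^2)
Numerator real = -11.3*(-5.6) + 12.9*8.3 = 170.35
Numerator imag = 12.9*(-5.6) - (-11.3)*8.3 = 21.55
Denominator = 100.25
Re(z) = 170.35/100.25 = 1.6993
Im(z) = 21.55/100.25 = 0.2150

Re(z) = 1.6993, Im(z) = 0.2150


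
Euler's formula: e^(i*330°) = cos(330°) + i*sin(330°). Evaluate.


cos(330°) = 0.8660
sin(330°) = -0.5000

e^(i*330°) = 0.8660 - 0.5000i


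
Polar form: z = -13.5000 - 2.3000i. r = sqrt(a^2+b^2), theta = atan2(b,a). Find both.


r = sqrt(182.25+5.29) = sqrt(187.54) = 13.6945
theta = atan2(-2.3, -13.5) = -170.3313 degrees

r = 13.6945, theta = -170.3313 degrees


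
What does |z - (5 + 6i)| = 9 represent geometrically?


|z - z0| = r is a circle with center z0 and radius r.
Center = (5, 6), radius = 9

Circle with center (5, 6) and radius 9


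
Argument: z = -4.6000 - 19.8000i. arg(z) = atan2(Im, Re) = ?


Re = -4.6, Im = -19.8
arg = atan2(-19.8, -4.6) = -103.0791 degrees

arg(z) = -103.0791 degrees


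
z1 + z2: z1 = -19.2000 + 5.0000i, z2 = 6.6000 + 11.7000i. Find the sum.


Real: -19.2 + 6.6 = -12.6
Imag: 5 + 11.7 = 16.7

-12.6000 + 16.7000i


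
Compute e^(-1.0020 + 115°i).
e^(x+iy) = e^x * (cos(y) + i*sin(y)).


e^-1.0020 = 0.36714
cos(115°) = -0.4226
sin(115°) = 0.9063
Real = 0.36714*(-0.4226) = -0.1552
Imag = 0.36714*0.9063 = 0.3327

-0.1552 + 0.3327i


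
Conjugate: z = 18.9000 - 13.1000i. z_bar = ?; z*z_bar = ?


z_bar = 18.9000 + 13.1000i
z*z_bar = 18.9^2 + (-13.1)^2 = 357.21 + 171.61 = 528.82

z_bar = 18.9000 + 13.1000i, z*z_bar = 528.82


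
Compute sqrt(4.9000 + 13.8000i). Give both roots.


|z| = sqrt(24.01+190.44) = 14.6441
sqrt((|z|+a)/2) = sqrt((14.6441+4.9)/2) = sqrt(9.7721) = 3.1260
sqrt((|z|-a)/2) = sqrt((14.6441-4.9)/2) = sqrt(4.8721) = 2.2073

±(3.1260 + 2.2073i) i.e. 3.1260 + 2.2073i and -3.1260 - 2.2073i


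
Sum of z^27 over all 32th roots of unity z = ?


The roots are w_k = w^k with w = e^(2*pi*i/32), and (w^k)^27 = (w^27)^k.
So S = 1 + u + u^2 + ... + u^(31) with u = w^27.
27 = 0*32 + 27, so 27 is not a multiple of 32: u = w^27 ≠ 1 (w is a primitive 32th root), while u^32 = (w^32)^27 = 1.
Geometric series: S = (1 - u^32)/(1 - u) = (1 - 1)/(1 - u) = 0

S = 0


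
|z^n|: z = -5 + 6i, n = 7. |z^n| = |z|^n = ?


|z| = sqrt(25+36) = sqrt(61) = 7.8102
|z^7| = |z|^7 = (sqrt(61))^7 = 61^3 * sqrt(61) = 226981*sqrt(61)

|z^7| = 226981*sqrt(61) ≈ 1772778.2817


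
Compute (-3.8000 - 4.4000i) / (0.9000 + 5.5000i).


Conjugate of z2 = 0.9000 - 5.5000i
Numerator: (-3.8000 - 4.4000i)(0.9000 - 5.5000i) = -27.6200 + 16.9400i
Denominator: 0.9^2 + 5.5^2 = 31.06
Result = (-27.6200 + 16.9400i)/31.06

-0.8892 + 0.5454i


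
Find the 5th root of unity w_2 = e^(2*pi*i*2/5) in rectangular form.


Angle = 360*2/5 = 144°
a = cos(144°) = -0.8090
b = sin(144°) = 0.5878

-0.8090 + 0.5878i


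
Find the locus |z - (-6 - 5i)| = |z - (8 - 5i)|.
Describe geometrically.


Equal distances means the locus is the perpendicular bisector of z1 and z2.
Midpoint = ((-6+8)/2, (-5+(-5))/2) = (1.0000, -5.0000)

Perpendicular bisector through (1.0000, -5.0000)


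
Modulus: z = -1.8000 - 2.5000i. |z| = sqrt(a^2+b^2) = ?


|z| = sqrt((-1.8)^2 + (-2.5)^2) = sqrt(3.24 + 6.25) = sqrt(9.49) = 3.0806

|z| = 3.0806


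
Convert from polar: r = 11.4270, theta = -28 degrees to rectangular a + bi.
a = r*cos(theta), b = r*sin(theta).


a = 11.4270*cos(-28°) = 11.4270*0.882948 = 10.0894
b = 11.4270*sin(-28°) = 11.4270*(-0.469472) = -5.3647

10.0894 - 5.3647i


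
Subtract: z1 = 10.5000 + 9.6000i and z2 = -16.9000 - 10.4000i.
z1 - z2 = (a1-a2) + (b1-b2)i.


Real: 10.5 + 16.9 = 27.4
Imag: 9.6 + 10.4 = 20

27.4000 + 20.0000i


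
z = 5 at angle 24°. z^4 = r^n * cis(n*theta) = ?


r^4 = 5^4 = 625
n*theta = 4*24° = 96° = 96° (mod 360)
a = 625*cos(96°) = -65.3303
b = 625*sin(96°) = 621.5762

625 cis(96°) = -65.3303 + 621.5762i


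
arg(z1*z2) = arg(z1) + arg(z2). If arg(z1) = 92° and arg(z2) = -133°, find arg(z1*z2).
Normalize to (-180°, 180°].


arg(z1*z2) = 92° - 133° = -41°
Normalized to (-180°, 180°]: -41°

-41°


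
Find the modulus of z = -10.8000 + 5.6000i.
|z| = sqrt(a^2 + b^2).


|z| = sqrt((-10.8)^2 + 5.6^2) = sqrt(116.64 + 31.36) = sqrt(148) = 12.1655

|z| = 12.1655


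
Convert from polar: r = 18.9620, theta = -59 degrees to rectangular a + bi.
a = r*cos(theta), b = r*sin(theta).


a = 18.9620*cos(-59°) = 18.9620*0.51504 = 9.7662
b = 18.9620*sin(-59°) = 18.9620*(-0.857167) = -16.2536

9.7662 - 16.2536i


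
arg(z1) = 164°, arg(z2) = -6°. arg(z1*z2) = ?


arg(z1*z2) = 164° - 6° = 158°
Normalized to (-180°, 180°]: 158°

158°


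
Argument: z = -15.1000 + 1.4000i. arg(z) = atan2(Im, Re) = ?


Re = -15.1, Im = 1.4
arg = atan2(1.4, -15.1) = 174.7030 degrees

arg(z) = 174.7030 degrees


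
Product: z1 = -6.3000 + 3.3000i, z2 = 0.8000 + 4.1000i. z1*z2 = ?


Real = -6.3*0.8 - 3.3*4.1 = -5.04 - 13.53 = -18.57
Imag = -6.3*4.1 + 0.8*3.3 = -25.83 + 2.64 = -23.19

-18.5700 - 23.1900i


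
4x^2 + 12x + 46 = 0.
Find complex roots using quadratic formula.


disc = 12^2 - 4*4*46 = 144 - 736 = -592
sqrt(|disc|) = sqrt(592) = 24.3311
Real part = -12/(2*4) = -1.5000
Imag part = 24.3311/(2*4) = 3.0414

-1.5000 ± 3.0414i


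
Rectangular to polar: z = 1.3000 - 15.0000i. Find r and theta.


r = sqrt(1.69+225) = sqrt(226.69) = 15.0562
theta = atan2(-15, 1.3) = -85.0467 degrees

r = 15.0562, theta = -85.0467 degrees


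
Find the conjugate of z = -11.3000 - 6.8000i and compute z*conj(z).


z_bar = -11.3000 + 6.8000i
z*z_bar = (-11.3)^2 + (-6.8)^2 = 127.69 + 46.24 = 173.93

z_bar = -11.3000 + 6.8000i, z*z_bar = 173.93


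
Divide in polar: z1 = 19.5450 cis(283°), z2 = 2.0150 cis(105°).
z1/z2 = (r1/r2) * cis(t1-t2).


r = 19.5450 / 2.0150 = 9.6998
theta = 283° - 105° = 178° = 178° (mod 360)

9.6998 cis(178°)


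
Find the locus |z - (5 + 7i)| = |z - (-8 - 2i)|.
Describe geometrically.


Equal distances means the locus is the perpendicular bisector of z1 and z2.
Midpoint = ((5+(-8))/2, (7+(-2))/2) = (-1.5000, 2.5000)

Perpendicular bisector through (-1.5000, 2.5000)


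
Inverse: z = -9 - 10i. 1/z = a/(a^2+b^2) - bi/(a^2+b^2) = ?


|z|^2 = 81+100 = 181
1/z = (-9 + 10i)/181

1/z = -0.0497 + 0.0552i


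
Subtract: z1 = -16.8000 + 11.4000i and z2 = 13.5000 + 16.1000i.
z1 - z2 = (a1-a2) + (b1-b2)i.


Real: -16.8 - 13.5 = -30.3
Imag: 11.4 - 16.1 = -4.7

-30.3000 - 4.7000i


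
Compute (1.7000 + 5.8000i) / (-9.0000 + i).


Conjugate of z2 = -9.0000 - i
Numerator: (1.7000 + 5.8000i)(-9.0000 - i) = -9.5000 - 53.9000i
Denominator: (-9)^2 + 1^2 = 82
Result = (-9.5000 - 53.9000i)/82

-0.1159 - 0.6573i


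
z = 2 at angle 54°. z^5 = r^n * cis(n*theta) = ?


r^5 = 2^5 = 32
n*theta = 5*54° = 270° = 270° (mod 360)
a = 32*cos(270°) = 0
b = 32*sin(270°) = -32.0000

32 cis(270°) = 0 - 32.0000i


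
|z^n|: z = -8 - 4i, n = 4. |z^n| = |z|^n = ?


|z| = sqrt(64+16) = sqrt(80) = 8.9443
|z^4| = |z|^4 = (sqrt(80))^4 = 80^2 = 6400

|z^4| = 6400


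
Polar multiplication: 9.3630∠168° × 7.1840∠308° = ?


r = 9.3630 * 7.1840 = 67.2638
theta = 168° + 308° = 476° = 116° (mod 360)

67.2638 cis(116°)


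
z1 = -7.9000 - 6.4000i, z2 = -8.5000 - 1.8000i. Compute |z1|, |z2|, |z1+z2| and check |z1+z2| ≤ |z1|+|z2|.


|z1| = sqrt((-7.9)^2 + (-6.4)^2) = sqrt(103.37) = 10.1671
|z2| = sqrt((-8.5)^2 + (-1.8)^2) = sqrt(75.49) = 8.6885
z1+z2 = -16.4000 - 8.2000i
|z1+z2| = sqrt(336.2) = 18.3358
|z1|+|z2| = 10.1671 + 8.6885 = 18.8556

|z1+z2| = 18.3358 ≤ |z1|+|z2| = 18.8556 (verified)


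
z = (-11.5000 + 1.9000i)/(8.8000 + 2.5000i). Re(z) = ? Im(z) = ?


Multiply by conjugate: (-11.5000 + 1.9000i)(8.8000 - 2.5000i) / (8.8^2 + 2.5^2)
Numerator real = -11.5*8.8 + 1.9*2.5 = -96.45
Numerator imag = 1.9*8.8 - (-11.5)*2.5 = 45.47
Denominator = 83.69
Re(z) = -96.45/83.69 = -1.1525
Im(z) = 45.47/83.69 = 0.5433

Re(z) = -1.1525, Im(z) = 0.5433


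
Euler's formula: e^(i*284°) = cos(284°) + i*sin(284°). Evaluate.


cos(284°) = 0.2419
sin(284°) = -0.9703

e^(i*284°) = 0.2419 - 0.9703i


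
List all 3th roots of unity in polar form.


The 3th roots of unity are cis(360k/3°) for k=0..2
Angle step = 360/3 = 120°
Primitive root: cis(120°)
Primitive root = -0.5000 + 0.8660i

3 roots at angles: 0°, 120°, 240°


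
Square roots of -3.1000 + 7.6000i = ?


|z| = sqrt(9.61+57.76) = 8.2079
sqrt((|z|+a)/2) = sqrt((8.2079+(-3.1))/2) = sqrt(2.5540) = 1.5981
sqrt((|z|-a)/2) = sqrt((8.2079-(-3.1))/2) = sqrt(5.6540) = 2.3778

±(1.5981 + 2.3778i) i.e. 1.5981 + 2.3778i and -1.5981 - 2.3778i


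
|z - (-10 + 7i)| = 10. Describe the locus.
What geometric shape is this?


|z - z0| = r is a circle with center z0 and radius r.
Center = (-10, 7), radius = 10

Circle with center (-10, 7) and radius 10


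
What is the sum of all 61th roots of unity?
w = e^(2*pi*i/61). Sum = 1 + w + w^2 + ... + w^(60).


The sum of all 61th roots of unity is 0.
Geometric series: (1 - w^61)/(1 - w) = (1-1)/(1-w) = 0 since w^61 = 1, w ≠ 1.
Alternatively: coefficient of z^60 in z^61 - 1 is 0.

0


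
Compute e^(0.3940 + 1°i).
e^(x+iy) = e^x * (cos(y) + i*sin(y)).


e^0.3940 = 1.4829
cos(1°) = 0.99985
sin(1°) = 0.01745
Real = 1.4829*0.99985 = 1.4827
Imag = 1.4829*0.01745 = 0.0259

1.4827 + 0.0259i


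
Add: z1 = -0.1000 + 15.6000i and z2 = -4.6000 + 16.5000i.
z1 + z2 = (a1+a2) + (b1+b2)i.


Real: -0.1 - 4.6 = -4.7
Imag: 15.6 + 16.5 = 32.1

-4.7000 + 32.1000i


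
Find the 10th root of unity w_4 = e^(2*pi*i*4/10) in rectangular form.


Angle = 360*4/10 = 144°
a = cos(144°) = -0.8090
b = sin(144°) = 0.5878

-0.8090 + 0.5878i


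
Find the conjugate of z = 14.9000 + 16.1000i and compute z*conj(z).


z_bar = 14.9000 - 16.1000i
z*z_bar = 14.9^2 + 16.1^2 = 222.01 + 259.21 = 481.22

z_bar = 14.9000 - 16.1000i, z*z_bar = 481.22


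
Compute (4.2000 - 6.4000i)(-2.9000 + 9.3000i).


Real = 4.2*(-2.9) - (-6.4)*9.3 = -12.18 - (-59.52) = 47.34
Imag = 4.2*9.3 - (2.9)*(-6.4) = 39.06 + 18.56 = 57.62

47.3400 + 57.6200i


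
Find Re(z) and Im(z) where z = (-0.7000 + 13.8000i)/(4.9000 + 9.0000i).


Multiply by conjugate: (-0.7000 + 13.8000i)(4.9000 - 9.0000i) / (4.9^2 + 9^2)
Numerator real = -0.7*4.9 + 13.8*9 = 120.77
Numerator imag = 13.8*4.9 - (-0.7)*9 = 73.92
Denominator = 105.01
Re(z) = 120.77/105.01 = 1.1501
Im(z) = 73.92/105.01 = 0.7039

Re(z) = 1.1501, Im(z) = 0.7039


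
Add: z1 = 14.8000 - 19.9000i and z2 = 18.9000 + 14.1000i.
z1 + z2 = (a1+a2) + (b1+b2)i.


Real: 14.8 + 18.9 = 33.7
Imag: -19.9 + 14.1 = -5.8

33.7000 - 5.8000i


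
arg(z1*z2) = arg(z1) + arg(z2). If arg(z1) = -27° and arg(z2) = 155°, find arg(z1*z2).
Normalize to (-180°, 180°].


arg(z1*z2) = -27° + 155° = 128°
Normalized to (-180°, 180°]: 128°

128°


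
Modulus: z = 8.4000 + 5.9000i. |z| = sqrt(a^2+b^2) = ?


|z| = sqrt(8.4^2 + 5.9^2) = sqrt(70.56 + 34.81) = sqrt(105.37) = 10.2650

|z| = 10.2650


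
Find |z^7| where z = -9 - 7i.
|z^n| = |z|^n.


|z| = sqrt(81+49) = sqrt(130) = 11.4018
|z^7| = |z|^7 = (sqrt(130))^7 = 130^3 * sqrt(130) = 2197000*sqrt(130)

|z^7| = 2197000*sqrt(130) ≈ 25049654.0894


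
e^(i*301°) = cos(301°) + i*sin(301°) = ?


cos(301°) = 0.5150
sin(301°) = -0.8572

e^(i*301°) = 0.5150 - 0.8572i


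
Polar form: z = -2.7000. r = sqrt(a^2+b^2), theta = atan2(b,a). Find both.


r = sqrt(7.29+0) = sqrt(7.29) = 2.7000
theta = atan2(0, -2.7) = 180.0000 degrees

r = 2.7000, theta = 180.0000 degrees


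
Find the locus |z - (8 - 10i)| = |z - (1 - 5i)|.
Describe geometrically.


Equal distances means the locus is the perpendicular bisector of z1 and z2.
Midpoint = ((8+1)/2, (-10+(-5))/2) = (4.5000, -7.5000)

Perpendicular bisector through (4.5000, -7.5000)


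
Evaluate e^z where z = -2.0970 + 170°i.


e^-2.0970 = 0.12282
cos(170°) = -0.9848
sin(170°) = 0.1736
Real = 0.12282*(-0.9848) = -0.1210
Imag = 0.12282*0.1736 = 0.0213

-0.1210 + 0.0213i


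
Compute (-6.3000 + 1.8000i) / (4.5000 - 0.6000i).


Conjugate of z2 = 4.5000 + 0.6000i
Numerator: (-6.3000 + 1.8000i)(4.5000 + 0.6000i) = -29.4300 + 4.3200i
Denominator: 4.5^2 + (-0.6)^2 = 20.61
Result = (-29.4300 + 4.3200i)/20.61

-1.4279 + 0.2096i


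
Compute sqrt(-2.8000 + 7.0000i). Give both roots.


|z| = sqrt(7.84+49) = 7.5392
sqrt((|z|+a)/2) = sqrt((7.5392+(-2.8))/2) = sqrt(2.3696) = 1.5394
sqrt((|z|-a)/2) = sqrt((7.5392-(-2.8))/2) = sqrt(5.1696) = 2.2737

±(1.5394 + 2.2737i) i.e. 1.5394 + 2.2737i and -1.5394 - 2.2737i


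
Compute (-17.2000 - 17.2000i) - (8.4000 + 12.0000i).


Real: -17.2 - 8.4 = -25.6
Imag: -17.2 - 12 = -29.2

-25.6000 - 29.2000i


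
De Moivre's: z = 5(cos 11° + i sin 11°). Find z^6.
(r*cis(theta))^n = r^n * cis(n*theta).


r^6 = 5^6 = 15625
n*theta = 6*11° = 66° = 66° (mod 360)
a = 15625*cos(66°) = 6355.2600
b = 15625*sin(66°) = 14274.1478

15625 cis(66°) = 6355.2600 + 14274.1478i


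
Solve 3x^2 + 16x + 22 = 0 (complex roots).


disc = 16^2 - 4*3*22 = 256 - 264 = -8
sqrt(|disc|) = sqrt(8) = 2.8284
Real part = -16/(2*3) = -2.6667
Imag part = 2.8284/(2*3) = 0.4714

-2.6667 ± 0.4714i


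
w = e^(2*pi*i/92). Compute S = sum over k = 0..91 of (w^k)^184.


The roots are w_k = w^k with w = e^(2*pi*i/92), and (w^k)^184 = (w^184)^k.
So S = 1 + u + u^2 + ... + u^(91) with u = w^184.
184 = 2*92 + 0, so 184 is a multiple of 92 and u = (w^92)^2 = 1.
Every one of the 92 terms equals 1: S = 92

S = 92


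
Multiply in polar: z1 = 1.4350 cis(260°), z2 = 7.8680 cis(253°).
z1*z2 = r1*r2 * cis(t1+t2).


r = 1.4350 * 7.8680 = 11.2906
theta = 260° + 253° = 513° = 153° (mod 360)

11.2906 cis(153°)


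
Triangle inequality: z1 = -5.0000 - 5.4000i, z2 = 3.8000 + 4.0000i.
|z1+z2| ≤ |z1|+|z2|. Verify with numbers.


|z1| = sqrt((-5)^2 + (-5.4)^2) = sqrt(54.16) = 7.3593
|z2| = sqrt(3.8^2 + 4^2) = sqrt(30.44) = 5.5172
z1+z2 = -1.2000 - 1.4000i
|z1+z2| = sqrt(3.4) = 1.8439
|z1|+|z2| = 7.3593 + 5.5172 = 12.8765

|z1+z2| = 1.8439 ≤ |z1|+|z2| = 12.8765 (verified)


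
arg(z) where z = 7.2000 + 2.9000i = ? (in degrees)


Re = 7.2, Im = 2.9
arg = atan2(2.9, 7.2) = 21.9385 degrees

arg(z) = 21.9385 degrees


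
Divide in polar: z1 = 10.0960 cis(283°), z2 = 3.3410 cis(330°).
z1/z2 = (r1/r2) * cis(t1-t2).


r = 10.0960 / 3.3410 = 3.0218
theta = 283° - 330° = -47° = 313° (mod 360)

3.0218 cis(313°)


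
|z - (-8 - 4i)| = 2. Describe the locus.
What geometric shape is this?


|z - z0| = r is a circle with center z0 and radius r.
Center = (-8, -4), radius = 2

Circle with center (-8, -4) and radius 2


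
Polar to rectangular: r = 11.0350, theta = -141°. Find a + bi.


a = 11.0350*cos(-141°) = 11.0350*(-0.777146) = -8.5758
b = 11.0350*sin(-141°) = 11.0350*(-0.6293204) = -6.9446

-8.5758 - 6.9446i


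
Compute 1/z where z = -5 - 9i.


|z|^2 = 25+81 = 106
1/z = (-5 + 9i)/106

1/z = -0.0472 + 0.0849i


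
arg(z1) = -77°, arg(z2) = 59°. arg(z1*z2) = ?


arg(z1*z2) = -77° + 59° = -18°
Normalized to (-180°, 180°]: -18°

-18°


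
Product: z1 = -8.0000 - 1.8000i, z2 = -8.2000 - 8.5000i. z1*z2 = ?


Real = -8*(-8.2) - (-1.8)*(-8.5) = 65.6 - 15.3 = 50.3
Imag = -8*(-8.5) - (8.2)*(-1.8) = 68 + 14.76 = 82.76

50.3000 + 82.7600i


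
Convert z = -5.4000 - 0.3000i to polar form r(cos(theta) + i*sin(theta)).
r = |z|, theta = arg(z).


r = sqrt(29.16+0.09) = sqrt(29.25) = 5.4083
theta = atan2(-0.3, -5.4) = -176.8202 degrees

r = 5.4083, theta = -176.8202 degrees


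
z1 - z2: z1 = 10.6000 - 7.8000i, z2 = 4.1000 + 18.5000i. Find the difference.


Real: 10.6 - 4.1 = 6.5
Imag: -7.8 - 18.5 = -26.3

6.5000 - 26.3000i


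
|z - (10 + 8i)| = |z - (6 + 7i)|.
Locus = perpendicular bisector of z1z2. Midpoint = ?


Equal distances means the locus is the perpendicular bisector of z1 and z2.
Midpoint = ((10+6)/2, (8+7)/2) = (8.0000, 7.5000)

Perpendicular bisector through (8.0000, 7.5000)


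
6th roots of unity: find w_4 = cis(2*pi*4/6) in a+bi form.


Angle = 360*4/6 = 240°
a = cos(240°) = -0.5000
b = sin(240°) = -0.8660

-0.5000 - 0.8660i


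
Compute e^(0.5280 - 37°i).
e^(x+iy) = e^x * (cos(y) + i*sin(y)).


e^0.5280 = 1.6955
cos(-37°) = 0.79864
sin(-37°) = -0.6018
Real = 1.6955*0.79864 = 1.3541
Imag = 1.6955*(-0.6018) = -1.0204

1.3541 - 1.0204i


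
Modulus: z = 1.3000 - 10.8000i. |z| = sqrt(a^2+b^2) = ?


|z| = sqrt(1.3^2 + (-10.8)^2) = sqrt(1.69 + 116.64) = sqrt(118.33) = 10.8780

|z| = 10.8780


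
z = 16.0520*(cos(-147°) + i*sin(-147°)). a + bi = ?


a = 16.0520*cos(-147°) = 16.0520*(-0.83867) = -13.4623
b = 16.0520*sin(-147°) = 16.0520*(-0.544639) = -8.7425

-13.4623 - 8.7425i


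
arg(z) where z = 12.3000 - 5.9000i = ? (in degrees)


Re = 12.3, Im = -5.9
arg = atan2(-5.9, 12.3) = -25.6259 degrees

arg(z) = -25.6259 degrees


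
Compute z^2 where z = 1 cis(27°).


r^2 = 1^2 = 1
n*theta = 2*27° = 54° = 54° (mod 360)
a = 1*cos(54°) = 0.5878
b = 1*sin(54°) = 0.8090

1 cis(54°) = 0.5878 + 0.8090i


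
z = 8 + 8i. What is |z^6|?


|z| = sqrt(64+64) = sqrt(128) = 11.3137
|z^6| = |z|^6 = (sqrt(128))^6 = 128^3 = 2097152

|z^6| = 2097152


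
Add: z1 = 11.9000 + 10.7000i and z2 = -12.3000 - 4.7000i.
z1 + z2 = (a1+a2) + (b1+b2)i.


Real: 11.9 - 12.3 = -0.4
Imag: 10.7 - 4.7 = 6

-0.4000 + 6.0000i


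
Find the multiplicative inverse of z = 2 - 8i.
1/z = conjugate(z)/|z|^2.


|z|^2 = 4+64 = 68
1/z = (2 + 8i)/68

1/z = 0.0294 + 0.1176i


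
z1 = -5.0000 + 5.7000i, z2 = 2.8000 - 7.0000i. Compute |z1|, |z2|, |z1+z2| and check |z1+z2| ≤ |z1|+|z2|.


|z1| = sqrt((-5)^2 + 5.7^2) = sqrt(57.49) = 7.5822
|z2| = sqrt(2.8^2 + (-7)^2) = sqrt(56.84) = 7.5392
z1+z2 = -2.2000 - 1.3000i
|z1+z2| = sqrt(6.53) = 2.5554
|z1|+|z2| = 7.5822 + 7.5392 = 15.1214

|z1+z2| = 2.5554 ≤ |z1|+|z2| = 15.1214 (verified)


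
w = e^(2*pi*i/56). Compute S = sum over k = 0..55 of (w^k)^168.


The roots are w_k = w^k with w = e^(2*pi*i/56), and (w^k)^168 = (w^168)^k.
So S = 1 + u + u^2 + ... + u^(55) with u = w^168.
168 = 3*56 + 0, so 168 is a multiple of 56 and u = (w^56)^3 = 1.
Every one of the 56 terms equals 1: S = 56

S = 56


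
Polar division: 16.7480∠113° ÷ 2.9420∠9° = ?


r = 16.7480 / 2.9420 = 5.6927
theta = 113° - 9° = 104° = 104° (mod 360)

5.6927 cis(104°)


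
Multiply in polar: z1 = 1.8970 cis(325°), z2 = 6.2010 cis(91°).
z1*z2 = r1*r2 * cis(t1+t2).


r = 1.8970 * 6.2010 = 11.7633
theta = 325° + 91° = 416° = 56° (mod 360)

11.7633 cis(56°)


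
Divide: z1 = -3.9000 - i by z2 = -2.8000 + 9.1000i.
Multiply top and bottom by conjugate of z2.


Conjugate of z2 = -2.8000 - 9.1000i
Numerator: (-3.9000 - i)(-2.8000 - 9.1000i) = 1.8200 + 38.2900i
Denominator: (-2.8)^2 + 9.1^2 = 90.65
Result = (1.8200 + 38.2900i)/90.65

0.0201 + 0.4224i


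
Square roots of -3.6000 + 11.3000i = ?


|z| = sqrt(12.96+127.69) = 11.8596
sqrt((|z|+a)/2) = sqrt((11.8596+(-3.6))/2) = sqrt(4.1298) = 2.0322
sqrt((|z|-a)/2) = sqrt((11.8596-(-3.6))/2) = sqrt(7.7298) = 2.7803

±(2.0322 + 2.7803i) i.e. 2.0322 + 2.7803i and -2.0322 - 2.7803i


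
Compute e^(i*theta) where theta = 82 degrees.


cos(82°) = 0.1392
sin(82°) = 0.9903

e^(i*82°) = 0.1392 + 0.9903i


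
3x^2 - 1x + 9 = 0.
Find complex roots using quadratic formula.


disc = (-1)^2 - 4*3*9 = 1 - 108 = -107
sqrt(|disc|) = sqrt(107) = 10.3441
Real part = 1/(2*3) = 0.1667
Imag part = 10.3441/(2*3) = 1.7240

0.1667 ± 1.7240i


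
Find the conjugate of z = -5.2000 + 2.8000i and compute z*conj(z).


z_bar = -5.2000 - 2.8000i
z*z_bar = (-5.2)^2 + 2.8^2 = 27.04 + 7.84 = 34.88

z_bar = -5.2000 - 2.8000i, z*z_bar = 34.88


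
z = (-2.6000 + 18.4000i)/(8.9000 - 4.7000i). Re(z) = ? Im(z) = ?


Multiply by conjugate: (-2.6000 + 18.4000i)(8.9000 + 4.7000i) / (8.9^2 + (-4.7)^2)
Numerator real = -2.6*8.9 + 18.4*(-4.7) = -109.62
Numerator imag = 18.4*8.9 - (-2.6)*(-4.7) = 151.54
Denominator = 101.3
Re(z) = -109.62/101.3 = -1.0821
Im(z) = 151.54/101.3 = 1.4960

Re(z) = -1.0821, Im(z) = 1.4960


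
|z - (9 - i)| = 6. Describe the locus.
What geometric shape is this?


|z - z0| = r is a circle with center z0 and radius r.
Center = (9, -1), radius = 6

Circle with center (9, -1) and radius 6


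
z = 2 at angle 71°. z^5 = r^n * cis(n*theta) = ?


r^5 = 2^5 = 32
n*theta = 5*71° = 355° = 355° (mod 360)
a = 32*cos(355°) = 31.8782
b = 32*sin(355°) = -2.7890

32 cis(355°) = 31.8782 - 2.7890i


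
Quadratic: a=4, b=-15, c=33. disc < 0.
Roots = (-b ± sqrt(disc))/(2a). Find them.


disc = (-15)^2 - 4*4*33 = 225 - 528 = -303
sqrt(|disc|) = sqrt(303) = 17.4069
Real part = 15/(2*4) = 1.8750
Imag part = 17.4069/(2*4) = 2.1759

1.8750 ± 2.1759i


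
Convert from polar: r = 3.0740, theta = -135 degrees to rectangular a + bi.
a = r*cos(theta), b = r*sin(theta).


a = 3.0740*cos(-135°) = 3.0740*(-0.7071) = -2.1736
b = 3.0740*sin(-135°) = 3.0740*(-0.7071) = -2.1736

-2.1736 - 2.1736i


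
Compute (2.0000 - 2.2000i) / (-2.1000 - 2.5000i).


Conjugate of z2 = -2.1000 + 2.5000i
Numerator: (2.0000 - 2.2000i)(-2.1000 + 2.5000i) = 1.3000 + 9.6200i
Denominator: (-2.1)^2 + (-2.5)^2 = 10.66
Result = (1.3000 + 9.6200i)/10.66

0.1220 + 0.9024i


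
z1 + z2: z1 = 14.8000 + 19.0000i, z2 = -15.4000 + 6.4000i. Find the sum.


Real: 14.8 - 15.4 = -0.6
Imag: 19 + 6.4 = 25.4

-0.6000 + 25.4000i


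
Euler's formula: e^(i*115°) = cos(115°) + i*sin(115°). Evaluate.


cos(115°) = -0.4226
sin(115°) = 0.9063

e^(i*115°) = -0.4226 + 0.9063i


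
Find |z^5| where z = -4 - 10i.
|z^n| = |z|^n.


|z| = sqrt(16+100) = sqrt(116) = 10.7703
|z^5| = |z|^5 = (sqrt(116))^5 = 116^2 * sqrt(116) = 13456*sqrt(116)

|z^5| = 13456*sqrt(116) ≈ 144925.5553


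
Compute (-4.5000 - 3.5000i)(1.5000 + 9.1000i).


Real = -4.5*1.5 - (-3.5)*9.1 = -6.75 - (-31.85) = 25.1
Imag = -4.5*9.1 + 1.5*(-3.5) = -40.95 - (5.25) = -46.2

25.1000 - 46.2000i


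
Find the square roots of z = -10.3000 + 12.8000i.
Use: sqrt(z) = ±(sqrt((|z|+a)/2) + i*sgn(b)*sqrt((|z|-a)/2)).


|z| = sqrt(106.09+163.84) = 16.4295
sqrt((|z|+a)/2) = sqrt((16.4295+(-10.3))/2) = sqrt(3.0648) = 1.7506
sqrt((|z|-a)/2) = sqrt((16.4295-(-10.3))/2) = sqrt(13.3648) = 3.6558

±(1.7506 + 3.6558i) i.e. 1.7506 + 3.6558i and -1.7506 - 3.6558i


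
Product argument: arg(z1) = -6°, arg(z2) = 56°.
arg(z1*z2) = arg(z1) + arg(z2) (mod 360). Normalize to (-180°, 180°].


arg(z1*z2) = -6° + 56° = 50°
Normalized to (-180°, 180°]: 50°

50°


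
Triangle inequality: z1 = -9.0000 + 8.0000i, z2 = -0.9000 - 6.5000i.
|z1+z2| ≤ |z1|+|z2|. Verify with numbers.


|z1| = sqrt((-9)^2 + 8^2) = sqrt(145) = 12.0416
|z2| = sqrt((-0.9)^2 + (-6.5)^2) = sqrt(43.06) = 6.5620
z1+z2 = -9.9000 + 1.5000i
|z1+z2| = sqrt(100.26) = 10.0130
|z1|+|z2| = 12.0416 + 6.5620 = 18.6036

|z1+z2| = 10.0130 ≤ |z1|+|z2| = 18.6036 (verified)


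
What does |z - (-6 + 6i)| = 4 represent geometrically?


|z - z0| = r is a circle with center z0 and radius r.
Center = (-6, 6), radius = 4

Circle with center (-6, 6) and radius 4


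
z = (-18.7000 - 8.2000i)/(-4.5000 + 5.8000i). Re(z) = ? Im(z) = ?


Multiply by conjugate: (-18.7000 - 8.2000i)(-4.5000 - 5.8000i) / ((-4.5)^2 + 5.8^2)
Numerator real = -18.7*(-4.5) - (8.2)*5.8 = 36.59
Numerator imag = -8.2*(-4.5) - (-18.7)*5.8 = 145.36
Denominator = 53.89
Re(z) = 36.59/53.89 = 0.6790
Im(z) = 145.36/53.89 = 2.6973

Re(z) = 0.6790, Im(z) = 2.6973


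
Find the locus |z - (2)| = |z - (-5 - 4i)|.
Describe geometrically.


Equal distances means the locus is the perpendicular bisector of z1 and z2.
Midpoint = ((2+(-5))/2, (0+(-4))/2) = (-1.5000, -2.0000)

Perpendicular bisector through (-1.5000, -2.0000)


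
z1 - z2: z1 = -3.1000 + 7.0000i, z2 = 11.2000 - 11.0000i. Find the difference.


Real: -3.1 - 11.2 = -14.3
Imag: 7 + 11 = 18

-14.3000 + 18.0000i


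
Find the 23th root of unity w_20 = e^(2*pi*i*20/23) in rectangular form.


Angle = 360*20/23 = 313.0435°
a = cos(313.0435°) = 0.6826
b = sin(313.0435°) = -0.7308

0.6826 - 0.7308i


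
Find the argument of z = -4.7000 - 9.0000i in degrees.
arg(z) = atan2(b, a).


Re = -4.7, Im = -9
arg = atan2(-9, -4.7) = -117.5746 degrees

arg(z) = -117.5746 degrees


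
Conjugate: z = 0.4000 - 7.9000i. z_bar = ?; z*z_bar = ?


z_bar = 0.4000 + 7.9000i
z*z_bar = 0.4^2 + (-7.9)^2 = 0.16 + 62.41 = 62.57

z_bar = 0.4000 + 7.9000i, z*z_bar = 62.57


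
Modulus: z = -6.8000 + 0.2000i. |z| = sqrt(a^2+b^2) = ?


|z| = sqrt((-6.8)^2 + 0.2^2) = sqrt(46.24 + 0.04) = sqrt(46.28) = 6.8029

|z| = 6.8029


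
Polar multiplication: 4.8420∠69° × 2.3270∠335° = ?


r = 4.8420 * 2.3270 = 11.2673
theta = 69° + 335° = 404° = 44° (mod 360)

11.2673 cis(44°)


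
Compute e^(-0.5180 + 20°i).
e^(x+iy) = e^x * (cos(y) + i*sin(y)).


e^-0.5180 = 0.5957
cos(20°) = 0.9397
sin(20°) = 0.342
Real = 0.5957*0.9397 = 0.5598
Imag = 0.5957*0.342 = 0.2037

0.5598 + 0.2037i


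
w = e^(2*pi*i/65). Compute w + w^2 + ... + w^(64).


With w = e^(2*pi*i/65), all 65 of the 65th roots of unity w^0 = 1, w, ..., w^(64) sum to 0: 1 + w + ... + w^(64) = (1 - w^65)/(1 - w) = 0 since w^65 = 1, w ≠ 1.
Removing the root 1: w + w^2 + ... + w^(64) = 0 - 1 = -1

Sum = -1


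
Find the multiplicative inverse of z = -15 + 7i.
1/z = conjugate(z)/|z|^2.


|z|^2 = 225+49 = 274
1/z = (-15 - 7i)/274

1/z = -0.0547 - 0.0255i


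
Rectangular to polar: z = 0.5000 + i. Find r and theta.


r = sqrt(0.25+1) = sqrt(1.25) = 1.1180
theta = atan2(1, 0.5) = 63.4349 degrees

r = 1.1180, theta = 63.4349 degrees


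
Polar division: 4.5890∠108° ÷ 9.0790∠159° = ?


r = 4.5890 / 9.0790 = 0.5055
theta = 108° - 159° = -51° = 309° (mod 360)

0.5055 cis(309°)


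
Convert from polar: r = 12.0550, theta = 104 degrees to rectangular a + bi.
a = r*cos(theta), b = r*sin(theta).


a = 12.0550*cos(104°) = 12.0550*(-0.241922) = -2.9164
b = 12.0550*sin(104°) = 12.0550*0.970296 = 11.6969

-2.9164 + 11.6969i


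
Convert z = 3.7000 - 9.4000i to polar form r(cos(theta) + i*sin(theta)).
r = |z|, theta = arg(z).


r = sqrt(13.69+88.36) = sqrt(102.05) = 10.1020
theta = atan2(-9.4, 3.7) = -68.5146 degrees

r = 10.1020, theta = -68.5146 degrees


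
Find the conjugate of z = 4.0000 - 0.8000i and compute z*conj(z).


z_bar = 4.0000 + 0.8000i
z*z_bar = 4^2 + (-0.8)^2 = 16 + 0.64 = 16.64

z_bar = 4.0000 + 0.8000i, z*z_bar = 16.64


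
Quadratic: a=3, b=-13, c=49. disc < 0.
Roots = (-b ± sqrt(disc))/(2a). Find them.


disc = (-13)^2 - 4*3*49 = 169 - 588 = -419
sqrt(|disc|) = sqrt(419) = 20.4695
Real part = 13/(2*3) = 2.1667
Imag part = 20.4695/(2*3) = 3.4116

2.1667 ± 3.4116i


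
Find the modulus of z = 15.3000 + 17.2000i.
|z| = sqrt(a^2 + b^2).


|z| = sqrt(15.3^2 + 17.2^2) = sqrt(234.09 + 295.84) = sqrt(529.93) = 23.0202

|z| = 23.0202


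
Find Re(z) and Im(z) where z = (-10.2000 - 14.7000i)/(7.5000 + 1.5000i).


Multiply by conjugate: (-10.2000 - 14.7000i)(7.5000 - 1.5000i) / (7.5^2 + 1.5^2)
Numerator real = -10.2*7.5 - (14.7)*1.5 = -98.55
Numerator imag = -14.7*7.5 - (-10.2)*1.5 = -94.95
Denominator = 58.5
Re(z) = -98.55/58.5 = -1.6846
Im(z) = -94.95/58.5 = -1.6231

Re(z) = -1.6846, Im(z) = -1.6231


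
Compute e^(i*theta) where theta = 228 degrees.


cos(228°) = -0.6691
sin(228°) = -0.7431

e^(i*228°) = -0.6691 - 0.7431i


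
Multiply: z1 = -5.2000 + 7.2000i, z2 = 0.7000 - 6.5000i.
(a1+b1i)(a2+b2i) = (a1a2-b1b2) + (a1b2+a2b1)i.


Real = -5.2*0.7 - 7.2*(-6.5) = -3.64 - (-46.8) = 43.16
Imag = -5.2*(-6.5) + 0.7*7.2 = 33.8 + 5.04 = 38.84

43.1600 + 38.8400i


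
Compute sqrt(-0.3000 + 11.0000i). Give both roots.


|z| = sqrt(0.09+121) = 11.0041
sqrt((|z|+a)/2) = sqrt((11.0041+(-0.3))/2) = sqrt(5.3520) = 2.3134
sqrt((|z|-a)/2) = sqrt((11.0041-(-0.3))/2) = sqrt(5.6520) = 2.3774

±(2.3134 + 2.3774i) i.e. 2.3134 + 2.3774i and -2.3134 - 2.3774i


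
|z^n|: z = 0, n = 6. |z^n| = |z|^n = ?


|z| = sqrt(0+0) = sqrt(0) = 0
|z^6| = |z|^6 = 0^6 = 0

|z^6| = 0


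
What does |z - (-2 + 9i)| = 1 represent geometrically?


|z - z0| = r is a circle with center z0 and radius r.
Center = (-2, 9), radius = 1

Circle with center (-2, 9) and radius 1


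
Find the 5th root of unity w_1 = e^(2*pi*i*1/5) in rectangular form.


Angle = 360*1/5 = 72°
a = cos(72°) = 0.3090
b = sin(72°) = 0.9511

0.3090 + 0.9511i


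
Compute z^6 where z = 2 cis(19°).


r^6 = 2^6 = 64
n*theta = 6*19° = 114° = 114° (mod 360)
a = 64*cos(114°) = -26.0311
b = 64*sin(114°) = 58.4669

64 cis(114°) = -26.0311 + 58.4669i


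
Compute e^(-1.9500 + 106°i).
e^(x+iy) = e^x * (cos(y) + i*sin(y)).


e^-1.9500 = 0.1423
cos(106°) = -0.2756
sin(106°) = 0.9613
Real = 0.1423*(-0.2756) = -0.0392
Imag = 0.1423*0.9613 = 0.1368

-0.0392 + 0.1368i


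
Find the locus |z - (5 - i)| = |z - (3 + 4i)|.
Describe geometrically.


Equal distances means the locus is the perpendicular bisector of z1 and z2.
Midpoint = ((5+3)/2, (-1+4)/2) = (4.0000, 1.5000)

Perpendicular bisector through (4.0000, 1.5000)


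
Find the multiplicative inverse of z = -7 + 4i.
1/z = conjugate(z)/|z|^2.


|z|^2 = 49+16 = 65
1/z = (-7 - 4i)/65

1/z = -0.1077 - 0.0615i


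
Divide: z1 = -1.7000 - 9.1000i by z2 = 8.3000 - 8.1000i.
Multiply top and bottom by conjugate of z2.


Conjugate of z2 = 8.3000 + 8.1000i
Numerator: (-1.7000 - 9.1000i)(8.3000 + 8.1000i) = 59.6000 - 89.3000i
Denominator: 8.3^2 + (-8.1)^2 = 134.5
Result = (59.6000 - 89.3000i)/134.5

0.4431 - 0.6639i


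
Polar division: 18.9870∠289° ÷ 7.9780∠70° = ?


r = 18.9870 / 7.9780 = 2.3799
theta = 289° - 70° = 219° = 219° (mod 360)

2.3799 cis(219°)


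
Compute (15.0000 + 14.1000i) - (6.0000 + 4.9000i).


Real: 15 - 6 = 9
Imag: 14.1 - 4.9 = 9.2

9.0000 + 9.2000i


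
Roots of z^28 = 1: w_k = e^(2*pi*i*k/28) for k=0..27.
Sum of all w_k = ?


The sum of all 28th roots of unity is 0.
Geometric series: (1 - w^28)/(1 - w) = (1-1)/(1-w) = 0 since w^28 = 1, w ≠ 1.
Alternatively: coefficient of z^27 in z^28 - 1 is 0.

0


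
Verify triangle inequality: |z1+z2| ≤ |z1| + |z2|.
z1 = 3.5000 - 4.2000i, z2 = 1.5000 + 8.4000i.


|z1| = sqrt(3.5^2 + (-4.2)^2) = sqrt(29.89) = 5.4672
|z2| = sqrt(1.5^2 + 8.4^2) = sqrt(72.81) = 8.5329
z1+z2 = 5.0000 + 4.2000i
|z1+z2| = sqrt(42.64) = 6.5299
|z1|+|z2| = 5.4672 + 8.5329 = 14.0001

|z1+z2| = 6.5299 ≤ |z1|+|z2| = 14.0001 (verified)


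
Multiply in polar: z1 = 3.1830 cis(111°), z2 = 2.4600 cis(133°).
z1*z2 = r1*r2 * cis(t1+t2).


r = 3.1830 * 2.4600 = 7.8302
theta = 111° + 133° = 244° = 244° (mod 360)

7.8302 cis(244°)


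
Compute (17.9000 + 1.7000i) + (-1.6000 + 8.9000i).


Real: 17.9 - 1.6 = 16.3
Imag: 1.7 + 8.9 = 10.6

16.3000 + 10.6000i


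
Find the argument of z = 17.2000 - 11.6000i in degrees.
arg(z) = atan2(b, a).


Re = 17.2, Im = -11.6
arg = atan2(-11.6, 17.2) = -33.9965 degrees

arg(z) = -33.9965 degrees


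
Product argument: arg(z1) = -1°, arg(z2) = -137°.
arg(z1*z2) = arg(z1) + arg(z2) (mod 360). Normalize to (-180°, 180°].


arg(z1*z2) = -1° - 137° = -138°
Normalized to (-180°, 180°]: -138°

-138°


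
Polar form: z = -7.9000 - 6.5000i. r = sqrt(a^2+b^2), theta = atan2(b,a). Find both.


r = sqrt(62.41+42.25) = sqrt(104.66) = 10.2303
theta = atan2(-6.5, -7.9) = -140.5530 degrees

r = 10.2303, theta = -140.5530 degrees


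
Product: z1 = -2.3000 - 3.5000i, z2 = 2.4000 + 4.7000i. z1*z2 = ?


Real = -2.3*2.4 - (-3.5)*4.7 = -5.52 - (-16.45) = 10.93
Imag = -2.3*4.7 + 2.4*(-3.5) = -10.81 - (8.4) = -19.21

10.9300 - 19.2100i


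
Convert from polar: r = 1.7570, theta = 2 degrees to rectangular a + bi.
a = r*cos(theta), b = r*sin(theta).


a = 1.7570*cos(2°) = 1.7570*0.9994 = 1.7559
b = 1.7570*sin(2°) = 1.7570*0.0349 = 0.0613

1.7559 + 0.0613i


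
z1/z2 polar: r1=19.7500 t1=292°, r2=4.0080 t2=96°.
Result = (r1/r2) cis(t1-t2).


r = 19.7500 / 4.0080 = 4.9276
theta = 292° - 96° = 196° = 196° (mod 360)

4.9276 cis(196°)


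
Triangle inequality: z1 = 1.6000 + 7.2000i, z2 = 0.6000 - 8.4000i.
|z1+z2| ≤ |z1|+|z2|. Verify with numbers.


|z1| = sqrt(1.6^2 + 7.2^2) = sqrt(54.4) = 7.3756
|z2| = sqrt(0.6^2 + (-8.4)^2) = sqrt(70.92) = 8.4214
z1+z2 = 2.2000 - 1.2000i
|z1+z2| = sqrt(6.28) = 2.5060
|z1|+|z2| = 7.3756 + 8.4214 = 15.7970

|z1+z2| = 2.5060 ≤ |z1|+|z2| = 15.7970 (verified)


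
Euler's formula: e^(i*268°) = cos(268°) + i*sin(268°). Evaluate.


cos(268°) = -0.0349
sin(268°) = -0.9994

e^(i*268°) = -0.0349 - 0.9994i


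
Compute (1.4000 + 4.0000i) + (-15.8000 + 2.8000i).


Real: 1.4 - 15.8 = -14.4
Imag: 4 + 2.8 = 6.8

-14.4000 + 6.8000i


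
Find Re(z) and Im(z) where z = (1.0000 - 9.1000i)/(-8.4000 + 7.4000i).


Multiply by conjugate: (1.0000 - 9.1000i)(-8.4000 - 7.4000i) / ((-8.4)^2 + 7.4^2)
Numerator real = 1*(-8.4) - (9.1)*7.4 = -75.74
Numerator imag = -9.1*(-8.4) - 1*7.4 = 69.04
Denominator = 125.32
Re(z) = -75.74/125.32 = -0.6044
Im(z) = 69.04/125.32 = 0.5509

Re(z) = -0.6044, Im(z) = 0.5509


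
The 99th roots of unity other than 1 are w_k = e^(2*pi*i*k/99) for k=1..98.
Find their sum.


With w = e^(2*pi*i/99), all 99 of the 99th roots of unity w^0 = 1, w, ..., w^(98) sum to 0: 1 + w + ... + w^(98) = (1 - w^99)/(1 - w) = 0 since w^99 = 1, w ≠ 1.
Removing the root 1: w + w^2 + ... + w^(98) = 0 - 1 = -1

Sum = -1
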